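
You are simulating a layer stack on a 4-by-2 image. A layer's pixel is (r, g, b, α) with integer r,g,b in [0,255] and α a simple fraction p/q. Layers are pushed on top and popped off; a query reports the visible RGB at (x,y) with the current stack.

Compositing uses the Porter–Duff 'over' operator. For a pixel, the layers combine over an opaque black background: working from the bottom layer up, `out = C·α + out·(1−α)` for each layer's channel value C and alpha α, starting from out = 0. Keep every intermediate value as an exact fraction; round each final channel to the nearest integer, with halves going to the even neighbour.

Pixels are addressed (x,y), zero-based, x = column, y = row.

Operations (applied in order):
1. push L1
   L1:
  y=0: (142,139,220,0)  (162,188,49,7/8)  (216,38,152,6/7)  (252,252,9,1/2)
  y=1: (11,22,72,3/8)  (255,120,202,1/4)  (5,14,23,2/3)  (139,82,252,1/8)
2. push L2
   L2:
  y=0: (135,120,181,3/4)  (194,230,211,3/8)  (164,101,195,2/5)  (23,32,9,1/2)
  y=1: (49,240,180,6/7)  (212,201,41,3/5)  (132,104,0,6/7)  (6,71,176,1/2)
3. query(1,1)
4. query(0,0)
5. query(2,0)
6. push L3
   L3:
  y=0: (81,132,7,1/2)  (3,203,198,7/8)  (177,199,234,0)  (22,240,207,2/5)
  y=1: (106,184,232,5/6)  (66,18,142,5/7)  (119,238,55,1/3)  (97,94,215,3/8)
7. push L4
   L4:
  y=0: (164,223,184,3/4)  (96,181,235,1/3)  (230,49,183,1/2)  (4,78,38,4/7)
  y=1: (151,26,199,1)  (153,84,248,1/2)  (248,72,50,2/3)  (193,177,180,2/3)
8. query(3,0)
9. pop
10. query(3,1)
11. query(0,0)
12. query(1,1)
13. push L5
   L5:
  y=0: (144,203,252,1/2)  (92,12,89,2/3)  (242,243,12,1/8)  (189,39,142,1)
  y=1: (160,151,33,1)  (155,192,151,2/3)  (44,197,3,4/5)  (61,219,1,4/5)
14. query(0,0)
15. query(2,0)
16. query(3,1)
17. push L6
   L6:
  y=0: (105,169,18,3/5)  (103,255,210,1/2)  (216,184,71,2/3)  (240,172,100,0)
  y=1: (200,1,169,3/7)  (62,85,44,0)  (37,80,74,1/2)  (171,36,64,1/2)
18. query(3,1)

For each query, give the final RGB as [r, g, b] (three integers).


(1,1) stack=L1,L2; from [0,0,0]:
+L1 (α=1/4) → [255/4, 30, 101/2]
+L2 (α=3/5) → [1527/10, 663/5, 224/5]
→ [153, 133, 45]

query (0,0) [L1,L2] — begin 0,0,0
+L1 (α=0) → [0, 0, 0]
+L2 (α=3/4) → [405/4, 90, 543/4]
→ [101, 90, 136]

(2,0) stack=L1,L2; from [0,0,0]:
L1 α=6/7: [1296/7, 228/7, 912/7]
L2 α=2/5: [6184/35, 2098/35, 5466/35]
rounded: [177, 60, 156]

query (3,0) [L1,L2,L3,L4] — begin 0,0,0
+L1 (α=1/2) → [126, 126, 9/2]
+L2 (α=1/2) → [149/2, 79, 27/4]
+L3 (α=2/5) → [107/2, 717/5, 1737/20]
+L4 (α=4/7) → [353/14, 3711/35, 8251/140]
rounded: [25, 106, 59]

at x=3,y=1 over L1,L2,L3:
L1 α=1/8: [139/8, 41/4, 63/2]
L2 α=1/2: [187/16, 325/8, 415/4]
L3 α=3/8: [5591/128, 3881/64, 4655/32]
= [44, 61, 145]

at x=0,y=0 over L1,L2,L3:
after L1 α=0: [0, 0, 0]
after L2 α=3/4: [405/4, 90, 543/4]
after L3 α=1/2: [729/8, 111, 571/8]
→ [91, 111, 71]

(1,1) stack=L1,L2,L3; from [0,0,0]:
+L1 (α=1/4) → [255/4, 30, 101/2]
+L2 (α=3/5) → [1527/10, 663/5, 224/5]
+L3 (α=5/7) → [3177/35, 1776/35, 3998/35]
= [91, 51, 114]

query (0,0) [L1,L2,L3,L5] — begin 0,0,0
L1 α=0: [0, 0, 0]
L2 α=3/4: [405/4, 90, 543/4]
L3 α=1/2: [729/8, 111, 571/8]
L5 α=1/2: [1881/16, 157, 2587/16]
rounded: [118, 157, 162]

query (2,0) [L1,L2,L3,L5] — begin 0,0,0
L1 α=6/7: [1296/7, 228/7, 912/7]
L2 α=2/5: [6184/35, 2098/35, 5466/35]
L3 α=0: [6184/35, 2098/35, 5466/35]
L5 α=1/8: [3697/20, 3313/40, 2763/20]
→ [185, 83, 138]

query (3,1) [L1,L2,L3,L5] — begin 0,0,0
L1 α=1/8: [139/8, 41/4, 63/2]
L2 α=1/2: [187/16, 325/8, 415/4]
L3 α=3/8: [5591/128, 3881/64, 4655/32]
L5 α=4/5: [36823/640, 11989/64, 4783/160]
→ [58, 187, 30]

(3,1) stack=L1,L2,L3,L5,L6; from [0,0,0]:
after L1 α=1/8: [139/8, 41/4, 63/2]
after L2 α=1/2: [187/16, 325/8, 415/4]
after L3 α=3/8: [5591/128, 3881/64, 4655/32]
after L5 α=4/5: [36823/640, 11989/64, 4783/160]
after L6 α=1/2: [146263/1280, 14293/128, 15023/320]
rounded: [114, 112, 47]


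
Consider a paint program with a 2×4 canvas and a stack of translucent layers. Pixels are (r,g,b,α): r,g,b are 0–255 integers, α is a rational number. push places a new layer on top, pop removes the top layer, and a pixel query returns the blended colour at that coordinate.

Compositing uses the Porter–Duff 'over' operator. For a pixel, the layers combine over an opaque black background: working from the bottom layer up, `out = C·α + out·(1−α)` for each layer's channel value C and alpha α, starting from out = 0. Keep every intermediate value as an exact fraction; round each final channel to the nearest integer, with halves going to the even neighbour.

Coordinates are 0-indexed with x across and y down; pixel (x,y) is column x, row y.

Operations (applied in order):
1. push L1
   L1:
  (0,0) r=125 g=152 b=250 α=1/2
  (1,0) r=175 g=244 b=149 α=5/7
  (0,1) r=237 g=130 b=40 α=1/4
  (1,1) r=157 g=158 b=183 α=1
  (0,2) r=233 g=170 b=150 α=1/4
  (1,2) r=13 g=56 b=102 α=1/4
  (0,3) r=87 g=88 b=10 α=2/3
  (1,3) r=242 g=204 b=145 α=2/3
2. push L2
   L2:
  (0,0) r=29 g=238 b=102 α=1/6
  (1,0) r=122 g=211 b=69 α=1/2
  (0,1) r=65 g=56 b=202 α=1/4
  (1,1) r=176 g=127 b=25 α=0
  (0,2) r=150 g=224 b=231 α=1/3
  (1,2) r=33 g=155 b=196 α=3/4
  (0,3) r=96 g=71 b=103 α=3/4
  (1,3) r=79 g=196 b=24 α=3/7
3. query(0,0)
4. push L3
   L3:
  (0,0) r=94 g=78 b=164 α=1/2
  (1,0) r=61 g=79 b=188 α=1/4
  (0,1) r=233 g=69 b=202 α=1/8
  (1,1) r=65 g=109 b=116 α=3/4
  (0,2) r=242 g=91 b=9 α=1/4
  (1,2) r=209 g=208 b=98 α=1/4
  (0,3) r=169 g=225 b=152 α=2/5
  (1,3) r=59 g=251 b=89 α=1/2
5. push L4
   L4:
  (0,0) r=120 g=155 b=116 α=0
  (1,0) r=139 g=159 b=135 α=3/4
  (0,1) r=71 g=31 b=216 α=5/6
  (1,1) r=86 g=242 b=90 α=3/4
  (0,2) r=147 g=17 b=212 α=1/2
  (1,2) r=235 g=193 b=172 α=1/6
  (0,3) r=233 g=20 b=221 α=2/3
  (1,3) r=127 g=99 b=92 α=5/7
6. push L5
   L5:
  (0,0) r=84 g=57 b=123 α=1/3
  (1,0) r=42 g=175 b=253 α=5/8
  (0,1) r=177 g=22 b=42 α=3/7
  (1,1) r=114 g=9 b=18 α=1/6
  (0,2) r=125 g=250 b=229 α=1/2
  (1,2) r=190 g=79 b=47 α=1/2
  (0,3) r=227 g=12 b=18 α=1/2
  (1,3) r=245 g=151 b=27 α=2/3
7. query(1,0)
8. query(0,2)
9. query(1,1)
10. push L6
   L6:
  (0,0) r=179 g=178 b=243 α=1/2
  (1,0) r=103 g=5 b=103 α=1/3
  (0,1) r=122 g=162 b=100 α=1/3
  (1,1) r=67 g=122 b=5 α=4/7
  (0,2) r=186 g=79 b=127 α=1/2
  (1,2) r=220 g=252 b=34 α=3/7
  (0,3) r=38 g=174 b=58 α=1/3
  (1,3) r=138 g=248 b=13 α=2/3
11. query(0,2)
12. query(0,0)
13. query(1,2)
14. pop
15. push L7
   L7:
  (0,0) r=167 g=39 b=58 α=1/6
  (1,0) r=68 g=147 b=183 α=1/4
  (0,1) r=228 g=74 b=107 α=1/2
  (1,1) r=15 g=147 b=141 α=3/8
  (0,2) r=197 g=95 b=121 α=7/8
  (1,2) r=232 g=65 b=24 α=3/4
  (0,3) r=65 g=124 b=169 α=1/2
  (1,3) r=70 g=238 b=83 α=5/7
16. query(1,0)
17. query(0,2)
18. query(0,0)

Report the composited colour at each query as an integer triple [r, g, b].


(0,0) stack=L1,L2; from [0,0,0]:
+L1 (α=1/2) → [125/2, 76, 125]
+L2 (α=1/6) → [683/12, 103, 727/6]
rounded: [57, 103, 121]

query (1,0) [L1,L2,L3,L4,L5] — begin 0,0,0
+L1 (α=5/7) → [125, 1220/7, 745/7]
+L2 (α=1/2) → [247/2, 2697/14, 614/7]
+L3 (α=1/4) → [863/8, 9197/56, 1579/14]
+L4 (α=3/4) → [4199/32, 35909/224, 7249/56]
+L5 (α=5/8) → [19317/256, 303727/1792, 92587/448]
→ [75, 169, 207]

(0,2) stack=L1,L2,L3,L4,L5; from [0,0,0]:
after L1 α=1/4: [233/4, 85/2, 75/2]
after L2 α=1/3: [533/6, 103, 102]
after L3 α=1/4: [1017/8, 100, 315/4]
after L4 α=1/2: [2193/16, 117/2, 1163/8]
after L5 α=1/2: [4193/32, 617/4, 2995/16]
= [131, 154, 187]

at x=1,y=1 over L1,L2,L3,L4,L5:
after L1 α=1: [157, 158, 183]
after L2 α=0: [157, 158, 183]
after L3 α=3/4: [88, 485/4, 531/4]
after L4 α=3/4: [173/2, 3389/16, 1611/16]
after L5 α=1/6: [1093/12, 17089/96, 2781/32]
→ [91, 178, 87]

at x=0,y=2 over L1,L2,L3,L4,L5,L6:
after L1 α=1/4: [233/4, 85/2, 75/2]
after L2 α=1/3: [533/6, 103, 102]
after L3 α=1/4: [1017/8, 100, 315/4]
after L4 α=1/2: [2193/16, 117/2, 1163/8]
after L5 α=1/2: [4193/32, 617/4, 2995/16]
after L6 α=1/2: [10145/64, 933/8, 5027/32]
→ [159, 117, 157]

(0,0) stack=L1,L2,L3,L4,L5,L6; from [0,0,0]:
after L1 α=1/2: [125/2, 76, 125]
after L2 α=1/6: [683/12, 103, 727/6]
after L3 α=1/2: [1811/24, 181/2, 1711/12]
after L4 α=0: [1811/24, 181/2, 1711/12]
after L5 α=1/3: [2819/36, 238/3, 2449/18]
after L6 α=1/2: [9263/72, 386/3, 6823/36]
= [129, 129, 190]

query (1,2) [L1,L2,L3,L4,L5,L6] — begin 0,0,0
after L1 α=1/4: [13/4, 14, 51/2]
after L2 α=3/4: [409/16, 479/4, 1227/8]
after L3 α=1/4: [4571/64, 2269/16, 4465/32]
after L4 α=1/6: [37895/384, 4811/32, 27829/192]
after L5 α=1/2: [110855/768, 7339/64, 36853/384]
after L6 α=3/7: [237575/1344, 19435/112, 46645/672]
= [177, 174, 69]

at x=1,y=0 over L1,L2,L3,L4,L5,L7:
+L1 (α=5/7) → [125, 1220/7, 745/7]
+L2 (α=1/2) → [247/2, 2697/14, 614/7]
+L3 (α=1/4) → [863/8, 9197/56, 1579/14]
+L4 (α=3/4) → [4199/32, 35909/224, 7249/56]
+L5 (α=5/8) → [19317/256, 303727/1792, 92587/448]
+L7 (α=1/4) → [75359/1024, 1174605/7168, 359745/1792]
rounded: [74, 164, 201]

(0,2) stack=L1,L2,L3,L4,L5,L7; from [0,0,0]:
+L1 (α=1/4) → [233/4, 85/2, 75/2]
+L2 (α=1/3) → [533/6, 103, 102]
+L3 (α=1/4) → [1017/8, 100, 315/4]
+L4 (α=1/2) → [2193/16, 117/2, 1163/8]
+L5 (α=1/2) → [4193/32, 617/4, 2995/16]
+L7 (α=7/8) → [48321/256, 3277/32, 16547/128]
= [189, 102, 129]

query (0,0) [L1,L2,L3,L4,L5,L7] — begin 0,0,0
L1 α=1/2: [125/2, 76, 125]
L2 α=1/6: [683/12, 103, 727/6]
L3 α=1/2: [1811/24, 181/2, 1711/12]
L4 α=0: [1811/24, 181/2, 1711/12]
L5 α=1/3: [2819/36, 238/3, 2449/18]
L7 α=1/6: [20107/216, 1307/18, 13289/108]
rounded: [93, 73, 123]


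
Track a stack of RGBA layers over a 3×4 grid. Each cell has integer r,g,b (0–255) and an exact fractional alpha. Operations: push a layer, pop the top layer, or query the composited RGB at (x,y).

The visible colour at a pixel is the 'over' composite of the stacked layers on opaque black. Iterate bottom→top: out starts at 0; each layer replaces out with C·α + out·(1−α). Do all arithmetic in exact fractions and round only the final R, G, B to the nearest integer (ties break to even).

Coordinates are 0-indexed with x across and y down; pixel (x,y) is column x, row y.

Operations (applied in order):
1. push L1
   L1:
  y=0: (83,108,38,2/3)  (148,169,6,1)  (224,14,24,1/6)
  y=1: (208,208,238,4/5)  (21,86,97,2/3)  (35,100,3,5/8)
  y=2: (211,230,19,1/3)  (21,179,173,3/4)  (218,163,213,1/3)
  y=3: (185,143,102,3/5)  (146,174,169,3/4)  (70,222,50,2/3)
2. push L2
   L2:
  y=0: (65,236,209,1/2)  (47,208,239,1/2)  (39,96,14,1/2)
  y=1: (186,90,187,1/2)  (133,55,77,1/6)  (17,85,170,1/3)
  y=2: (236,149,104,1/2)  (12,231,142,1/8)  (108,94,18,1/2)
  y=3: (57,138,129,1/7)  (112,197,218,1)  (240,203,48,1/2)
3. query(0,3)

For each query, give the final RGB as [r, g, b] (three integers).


at x=0,y=3 over L1,L2:
after L1 α=3/5: [111, 429/5, 306/5]
after L2 α=1/7: [723/7, 3264/35, 2481/35]
→ [103, 93, 71]


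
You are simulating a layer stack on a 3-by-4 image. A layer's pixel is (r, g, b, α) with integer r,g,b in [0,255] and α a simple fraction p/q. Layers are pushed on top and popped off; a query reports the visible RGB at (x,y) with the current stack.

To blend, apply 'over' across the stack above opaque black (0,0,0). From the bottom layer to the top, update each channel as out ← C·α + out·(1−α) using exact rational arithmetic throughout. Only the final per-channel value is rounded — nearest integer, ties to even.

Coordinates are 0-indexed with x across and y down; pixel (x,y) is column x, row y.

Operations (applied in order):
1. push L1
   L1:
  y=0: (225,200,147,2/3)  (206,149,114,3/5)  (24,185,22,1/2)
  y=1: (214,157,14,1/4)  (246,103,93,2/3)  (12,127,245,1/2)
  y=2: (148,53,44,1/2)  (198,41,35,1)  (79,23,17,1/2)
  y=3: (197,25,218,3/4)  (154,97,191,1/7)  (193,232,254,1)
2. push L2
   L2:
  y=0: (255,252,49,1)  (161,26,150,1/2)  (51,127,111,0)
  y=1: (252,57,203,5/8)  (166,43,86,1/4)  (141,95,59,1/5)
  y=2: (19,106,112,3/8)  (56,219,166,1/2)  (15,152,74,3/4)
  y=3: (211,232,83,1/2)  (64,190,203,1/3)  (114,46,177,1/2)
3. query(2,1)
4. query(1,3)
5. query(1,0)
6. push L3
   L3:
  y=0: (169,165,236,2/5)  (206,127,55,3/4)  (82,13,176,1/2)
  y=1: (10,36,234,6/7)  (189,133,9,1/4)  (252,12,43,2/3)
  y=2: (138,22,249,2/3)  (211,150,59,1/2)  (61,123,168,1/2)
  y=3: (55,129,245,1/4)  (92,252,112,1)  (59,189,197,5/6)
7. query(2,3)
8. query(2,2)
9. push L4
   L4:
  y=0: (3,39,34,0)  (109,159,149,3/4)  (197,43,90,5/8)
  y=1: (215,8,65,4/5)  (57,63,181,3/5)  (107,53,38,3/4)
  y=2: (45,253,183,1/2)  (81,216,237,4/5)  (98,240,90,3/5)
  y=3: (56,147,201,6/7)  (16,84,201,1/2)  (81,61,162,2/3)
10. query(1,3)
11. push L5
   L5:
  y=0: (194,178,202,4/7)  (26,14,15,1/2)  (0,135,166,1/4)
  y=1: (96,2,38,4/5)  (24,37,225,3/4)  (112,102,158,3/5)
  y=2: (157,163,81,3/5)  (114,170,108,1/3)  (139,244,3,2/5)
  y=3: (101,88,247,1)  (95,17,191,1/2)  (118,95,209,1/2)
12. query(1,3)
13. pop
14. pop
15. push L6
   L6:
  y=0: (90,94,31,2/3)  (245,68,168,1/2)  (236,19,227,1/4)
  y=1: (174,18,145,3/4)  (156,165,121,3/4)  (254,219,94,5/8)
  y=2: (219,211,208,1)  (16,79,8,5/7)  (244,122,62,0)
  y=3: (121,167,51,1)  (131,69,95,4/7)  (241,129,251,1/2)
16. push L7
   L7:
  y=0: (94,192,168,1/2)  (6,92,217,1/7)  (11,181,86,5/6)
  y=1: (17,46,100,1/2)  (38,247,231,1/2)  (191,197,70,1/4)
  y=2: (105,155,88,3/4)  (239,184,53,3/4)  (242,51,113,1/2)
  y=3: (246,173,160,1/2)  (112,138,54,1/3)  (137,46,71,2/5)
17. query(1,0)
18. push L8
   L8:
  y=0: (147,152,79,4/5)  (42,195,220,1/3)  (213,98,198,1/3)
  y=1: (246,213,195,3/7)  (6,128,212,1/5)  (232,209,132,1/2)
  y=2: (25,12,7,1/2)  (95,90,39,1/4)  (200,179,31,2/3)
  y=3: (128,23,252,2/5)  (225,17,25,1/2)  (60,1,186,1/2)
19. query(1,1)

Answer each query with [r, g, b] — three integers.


query (2,1) [L1,L2] — begin 0,0,0
after L1 α=1/2: [6, 127/2, 245/2]
after L2 α=1/5: [33, 349/5, 549/5]
rounded: [33, 70, 110]

query (1,3) [L1,L2] — begin 0,0,0
after L1 α=1/7: [22, 97/7, 191/7]
after L2 α=1/3: [36, 508/7, 601/7]
rounded: [36, 73, 86]

at x=1,y=0 over L1,L2:
after L1 α=3/5: [618/5, 447/5, 342/5]
after L2 α=1/2: [1423/10, 577/10, 546/5]
→ [142, 58, 109]

query (2,3) [L1,L2,L3] — begin 0,0,0
after L1 α=1: [193, 232, 254]
after L2 α=1/2: [307/2, 139, 431/2]
after L3 α=5/6: [299/4, 542/3, 2401/12]
= [75, 181, 200]

at x=2,y=2 over L1,L2,L3:
after L1 α=1/2: [79/2, 23/2, 17/2]
after L2 α=3/4: [169/8, 935/8, 461/8]
after L3 α=1/2: [657/16, 1919/16, 1805/16]
→ [41, 120, 113]

at x=1,y=3 over L1,L2,L3,L4:
after L1 α=1/7: [22, 97/7, 191/7]
after L2 α=1/3: [36, 508/7, 601/7]
after L3 α=1: [92, 252, 112]
after L4 α=1/2: [54, 168, 313/2]
rounded: [54, 168, 156]

(1,3) stack=L1,L2,L3,L4,L5; from [0,0,0]:
after L1 α=1/7: [22, 97/7, 191/7]
after L2 α=1/3: [36, 508/7, 601/7]
after L3 α=1: [92, 252, 112]
after L4 α=1/2: [54, 168, 313/2]
after L5 α=1/2: [149/2, 185/2, 695/4]
→ [74, 92, 174]

(1,0) stack=L1,L2,L3,L6,L7; from [0,0,0]:
after L1 α=3/5: [618/5, 447/5, 342/5]
after L2 α=1/2: [1423/10, 577/10, 546/5]
after L3 α=3/4: [7603/40, 4387/40, 1371/20]
after L6 α=1/2: [17403/80, 7107/80, 4731/40]
after L7 α=1/7: [52449/280, 25001/280, 18533/140]
→ [187, 89, 132]

(1,1) stack=L1,L2,L3,L6,L7,L8; from [0,0,0]:
+L1 (α=2/3) → [164, 206/3, 62]
+L2 (α=1/4) → [329/2, 249/4, 68]
+L3 (α=1/4) → [1365/8, 1279/16, 213/4]
+L6 (α=3/4) → [5109/32, 9199/64, 1665/16]
+L7 (α=1/2) → [6325/64, 25007/128, 5361/32]
+L8 (α=1/5) → [6421/80, 29103/160, 7057/40]
rounded: [80, 182, 176]


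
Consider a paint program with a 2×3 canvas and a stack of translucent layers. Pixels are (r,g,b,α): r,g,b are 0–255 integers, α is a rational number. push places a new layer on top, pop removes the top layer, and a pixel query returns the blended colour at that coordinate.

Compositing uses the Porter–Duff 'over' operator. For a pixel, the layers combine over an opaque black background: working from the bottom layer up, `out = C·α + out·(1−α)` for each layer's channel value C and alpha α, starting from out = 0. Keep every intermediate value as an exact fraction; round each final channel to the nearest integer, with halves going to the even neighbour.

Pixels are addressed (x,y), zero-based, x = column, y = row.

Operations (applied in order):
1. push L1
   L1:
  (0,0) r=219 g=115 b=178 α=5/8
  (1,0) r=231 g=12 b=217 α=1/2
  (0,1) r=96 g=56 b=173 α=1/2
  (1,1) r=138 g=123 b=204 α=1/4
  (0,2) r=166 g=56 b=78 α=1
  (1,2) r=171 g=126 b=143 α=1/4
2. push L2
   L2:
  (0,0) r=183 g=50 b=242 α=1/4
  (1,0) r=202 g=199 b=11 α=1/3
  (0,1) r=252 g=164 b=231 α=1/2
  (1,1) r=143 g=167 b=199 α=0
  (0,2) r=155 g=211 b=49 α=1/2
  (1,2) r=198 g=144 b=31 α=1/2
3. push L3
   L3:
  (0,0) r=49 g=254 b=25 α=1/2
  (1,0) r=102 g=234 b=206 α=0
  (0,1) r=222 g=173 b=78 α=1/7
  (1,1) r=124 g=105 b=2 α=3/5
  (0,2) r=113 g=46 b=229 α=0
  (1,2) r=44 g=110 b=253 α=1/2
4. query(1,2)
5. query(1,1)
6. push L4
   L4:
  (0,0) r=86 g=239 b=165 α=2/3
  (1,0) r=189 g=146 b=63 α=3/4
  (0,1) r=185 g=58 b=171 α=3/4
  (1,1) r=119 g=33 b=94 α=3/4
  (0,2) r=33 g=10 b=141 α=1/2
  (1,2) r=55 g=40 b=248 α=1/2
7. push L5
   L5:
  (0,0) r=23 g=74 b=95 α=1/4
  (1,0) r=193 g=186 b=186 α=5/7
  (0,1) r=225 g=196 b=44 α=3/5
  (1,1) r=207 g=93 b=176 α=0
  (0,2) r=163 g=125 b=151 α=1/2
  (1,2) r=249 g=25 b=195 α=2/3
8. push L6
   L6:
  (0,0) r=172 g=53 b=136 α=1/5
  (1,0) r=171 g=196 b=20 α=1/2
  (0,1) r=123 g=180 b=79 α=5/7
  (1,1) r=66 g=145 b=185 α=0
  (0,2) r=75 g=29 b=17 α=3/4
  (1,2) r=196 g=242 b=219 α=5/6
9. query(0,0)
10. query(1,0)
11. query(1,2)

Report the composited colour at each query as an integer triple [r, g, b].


at x=1,y=2 over L1,L2,L3:
after L1 α=1/4: [171/4, 63/2, 143/4]
after L2 α=1/2: [963/8, 351/4, 267/8]
after L3 α=1/2: [1315/16, 791/8, 2291/16]
→ [82, 99, 143]

(1,1) stack=L1,L2,L3; from [0,0,0]:
after L1 α=1/4: [69/2, 123/4, 51]
after L2 α=0: [69/2, 123/4, 51]
after L3 α=3/5: [441/5, 753/10, 108/5]
= [88, 75, 22]

at x=0,y=0 over L1,L2,L3,L4,L5,L6:
L1 α=5/8: [1095/8, 575/8, 445/4]
L2 α=1/4: [4749/32, 2125/32, 2303/16]
L3 α=1/2: [6317/64, 10253/64, 2703/32]
L4 α=2/3: [5775/64, 13615/64, 4421/32]
L5 α=1/4: [18797/256, 45581/256, 16303/128]
L6 α=1/5: [5961/64, 48973/320, 4131/32]
rounded: [93, 153, 129]

at x=1,y=0 over L1,L2,L3,L4,L5,L6:
after L1 α=1/2: [231/2, 6, 217/2]
after L2 α=1/3: [433/3, 211/3, 76]
after L3 α=0: [433/3, 211/3, 76]
after L4 α=3/4: [1067/6, 1525/12, 265/4]
after L5 α=5/7: [566/3, 1015/6, 2125/14]
after L6 α=1/2: [1079/6, 2191/12, 2405/28]
→ [180, 183, 86]

(1,2) stack=L1,L2,L3,L4,L5,L6; from [0,0,0]:
after L1 α=1/4: [171/4, 63/2, 143/4]
after L2 α=1/2: [963/8, 351/4, 267/8]
after L3 α=1/2: [1315/16, 791/8, 2291/16]
after L4 α=1/2: [2195/32, 1111/16, 6259/32]
after L5 α=2/3: [18131/96, 637/16, 18739/96]
after L6 α=5/6: [112211/576, 19997/96, 123859/576]
→ [195, 208, 215]


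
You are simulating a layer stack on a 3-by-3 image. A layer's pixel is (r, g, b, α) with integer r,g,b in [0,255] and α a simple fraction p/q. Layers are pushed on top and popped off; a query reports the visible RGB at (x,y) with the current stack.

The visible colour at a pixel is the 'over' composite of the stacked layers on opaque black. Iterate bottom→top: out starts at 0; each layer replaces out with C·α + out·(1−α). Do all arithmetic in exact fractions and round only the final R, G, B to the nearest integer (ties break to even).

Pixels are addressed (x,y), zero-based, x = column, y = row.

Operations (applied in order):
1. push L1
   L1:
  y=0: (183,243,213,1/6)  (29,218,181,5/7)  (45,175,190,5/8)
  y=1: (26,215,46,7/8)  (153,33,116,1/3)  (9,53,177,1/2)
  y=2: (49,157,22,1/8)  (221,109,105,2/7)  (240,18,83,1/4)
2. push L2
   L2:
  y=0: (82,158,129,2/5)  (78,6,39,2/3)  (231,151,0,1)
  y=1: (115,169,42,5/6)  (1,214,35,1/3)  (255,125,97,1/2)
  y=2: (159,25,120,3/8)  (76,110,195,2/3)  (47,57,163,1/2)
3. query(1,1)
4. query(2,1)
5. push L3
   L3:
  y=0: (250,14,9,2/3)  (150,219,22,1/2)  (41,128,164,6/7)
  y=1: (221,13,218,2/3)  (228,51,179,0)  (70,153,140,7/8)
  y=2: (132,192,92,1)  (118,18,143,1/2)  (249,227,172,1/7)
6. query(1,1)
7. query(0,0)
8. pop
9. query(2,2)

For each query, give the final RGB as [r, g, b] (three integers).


at x=1,y=1 over L1,L2:
L1 α=1/3: [51, 11, 116/3]
L2 α=1/3: [103/3, 236/3, 337/9]
→ [34, 79, 37]

at x=2,y=1 over L1,L2:
L1 α=1/2: [9/2, 53/2, 177/2]
L2 α=1/2: [519/4, 303/4, 371/4]
→ [130, 76, 93]

query (1,1) [L1,L2,L3] — begin 0,0,0
after L1 α=1/3: [51, 11, 116/3]
after L2 α=1/3: [103/3, 236/3, 337/9]
after L3 α=0: [103/3, 236/3, 337/9]
rounded: [34, 79, 37]

query (0,0) [L1,L2,L3] — begin 0,0,0
+L1 (α=1/6) → [61/2, 81/2, 71/2]
+L2 (α=2/5) → [511/10, 175/2, 729/10]
+L3 (α=2/3) → [1837/10, 77/2, 303/10]
rounded: [184, 38, 30]

at x=2,y=2 over L1,L2:
after L1 α=1/4: [60, 9/2, 83/4]
after L2 α=1/2: [107/2, 123/4, 735/8]
rounded: [54, 31, 92]


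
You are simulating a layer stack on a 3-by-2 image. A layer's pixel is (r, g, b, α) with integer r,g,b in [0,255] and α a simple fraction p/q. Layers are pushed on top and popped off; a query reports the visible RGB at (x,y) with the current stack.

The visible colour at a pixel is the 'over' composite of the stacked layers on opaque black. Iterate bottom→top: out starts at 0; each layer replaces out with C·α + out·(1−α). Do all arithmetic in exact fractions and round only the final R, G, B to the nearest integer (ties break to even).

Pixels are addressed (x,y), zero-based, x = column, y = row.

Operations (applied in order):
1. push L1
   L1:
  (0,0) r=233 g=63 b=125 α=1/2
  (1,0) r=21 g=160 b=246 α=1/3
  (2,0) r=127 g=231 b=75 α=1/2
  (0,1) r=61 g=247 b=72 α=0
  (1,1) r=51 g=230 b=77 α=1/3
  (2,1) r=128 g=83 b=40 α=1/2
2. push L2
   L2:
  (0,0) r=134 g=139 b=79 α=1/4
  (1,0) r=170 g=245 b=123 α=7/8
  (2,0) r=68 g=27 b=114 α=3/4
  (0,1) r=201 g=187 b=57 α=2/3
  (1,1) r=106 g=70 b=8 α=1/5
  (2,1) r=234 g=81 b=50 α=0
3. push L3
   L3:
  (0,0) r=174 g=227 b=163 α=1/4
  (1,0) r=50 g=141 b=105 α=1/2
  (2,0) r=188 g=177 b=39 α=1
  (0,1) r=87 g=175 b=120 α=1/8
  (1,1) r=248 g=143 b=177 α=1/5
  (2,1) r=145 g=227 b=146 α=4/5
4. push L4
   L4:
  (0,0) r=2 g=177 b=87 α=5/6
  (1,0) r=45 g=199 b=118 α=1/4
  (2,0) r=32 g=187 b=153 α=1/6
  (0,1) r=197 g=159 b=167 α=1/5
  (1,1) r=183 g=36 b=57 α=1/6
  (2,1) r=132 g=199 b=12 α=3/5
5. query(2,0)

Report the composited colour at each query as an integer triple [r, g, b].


query (2,0) [L1,L2,L3,L4] — begin 0,0,0
+L1 (α=1/2) → [127/2, 231/2, 75/2]
+L2 (α=3/4) → [535/8, 393/8, 759/8]
+L3 (α=1) → [188, 177, 39]
+L4 (α=1/6) → [162, 536/3, 58]
rounded: [162, 179, 58]


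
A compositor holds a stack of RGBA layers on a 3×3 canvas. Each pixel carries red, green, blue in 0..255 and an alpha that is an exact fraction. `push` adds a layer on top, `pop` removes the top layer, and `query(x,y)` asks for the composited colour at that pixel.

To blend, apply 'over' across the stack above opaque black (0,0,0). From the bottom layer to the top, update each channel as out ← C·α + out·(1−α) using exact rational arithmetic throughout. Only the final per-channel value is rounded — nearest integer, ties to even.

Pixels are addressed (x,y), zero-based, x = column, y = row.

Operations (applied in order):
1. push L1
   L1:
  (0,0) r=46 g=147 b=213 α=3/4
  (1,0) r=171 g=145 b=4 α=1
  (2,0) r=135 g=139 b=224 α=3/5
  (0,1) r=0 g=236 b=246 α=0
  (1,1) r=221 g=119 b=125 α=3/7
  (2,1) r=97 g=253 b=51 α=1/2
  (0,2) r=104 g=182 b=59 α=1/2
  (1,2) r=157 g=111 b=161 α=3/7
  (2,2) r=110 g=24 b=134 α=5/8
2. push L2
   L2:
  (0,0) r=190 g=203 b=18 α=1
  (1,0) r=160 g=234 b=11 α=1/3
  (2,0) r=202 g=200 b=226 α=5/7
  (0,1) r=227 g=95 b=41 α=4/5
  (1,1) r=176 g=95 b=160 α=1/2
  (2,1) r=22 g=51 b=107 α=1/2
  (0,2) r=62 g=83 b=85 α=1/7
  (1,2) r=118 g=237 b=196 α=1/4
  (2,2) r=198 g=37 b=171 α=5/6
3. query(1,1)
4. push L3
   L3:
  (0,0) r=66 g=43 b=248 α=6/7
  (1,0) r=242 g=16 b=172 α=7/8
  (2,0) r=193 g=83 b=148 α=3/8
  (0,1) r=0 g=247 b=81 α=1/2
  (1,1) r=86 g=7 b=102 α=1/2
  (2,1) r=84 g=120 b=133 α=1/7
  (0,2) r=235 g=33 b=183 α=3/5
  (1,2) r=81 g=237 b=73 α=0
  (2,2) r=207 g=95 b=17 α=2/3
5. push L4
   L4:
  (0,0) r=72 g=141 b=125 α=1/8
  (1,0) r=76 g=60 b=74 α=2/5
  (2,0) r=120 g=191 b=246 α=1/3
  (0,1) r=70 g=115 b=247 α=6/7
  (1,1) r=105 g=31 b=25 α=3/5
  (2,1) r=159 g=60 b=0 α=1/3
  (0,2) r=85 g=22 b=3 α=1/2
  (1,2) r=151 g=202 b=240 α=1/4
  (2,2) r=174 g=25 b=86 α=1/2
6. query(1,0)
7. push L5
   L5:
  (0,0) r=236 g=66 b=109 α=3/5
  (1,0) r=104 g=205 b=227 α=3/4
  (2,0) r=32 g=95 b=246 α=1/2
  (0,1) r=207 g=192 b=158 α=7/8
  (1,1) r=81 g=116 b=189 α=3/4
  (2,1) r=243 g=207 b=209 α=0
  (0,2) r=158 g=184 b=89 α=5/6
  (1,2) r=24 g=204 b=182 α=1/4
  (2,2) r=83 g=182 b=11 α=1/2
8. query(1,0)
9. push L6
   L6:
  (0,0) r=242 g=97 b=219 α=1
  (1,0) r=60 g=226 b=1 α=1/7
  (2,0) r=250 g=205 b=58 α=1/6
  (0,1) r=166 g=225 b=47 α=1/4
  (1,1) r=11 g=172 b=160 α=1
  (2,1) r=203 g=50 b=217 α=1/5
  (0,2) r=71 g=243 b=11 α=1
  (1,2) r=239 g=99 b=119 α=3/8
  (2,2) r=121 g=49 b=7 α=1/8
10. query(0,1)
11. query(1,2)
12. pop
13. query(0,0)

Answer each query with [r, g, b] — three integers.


at x=1,y=1 over L1,L2:
after L1 α=3/7: [663/7, 51, 375/7]
after L2 α=1/2: [1895/14, 73, 1495/14]
rounded: [135, 73, 107]

(1,0) stack=L1,L2,L3,L4; from [0,0,0]:
L1 α=1: [171, 145, 4]
L2 α=1/3: [502/3, 524/3, 19/3]
L3 α=7/8: [698/3, 215/6, 3631/24]
L4 α=2/5: [170, 91/2, 963/8]
→ [170, 46, 120]

query (1,0) [L1,L2,L3,L4,L5] — begin 0,0,0
+L1 (α=1) → [171, 145, 4]
+L2 (α=1/3) → [502/3, 524/3, 19/3]
+L3 (α=7/8) → [698/3, 215/6, 3631/24]
+L4 (α=2/5) → [170, 91/2, 963/8]
+L5 (α=3/4) → [241/2, 1321/8, 6411/32]
→ [120, 165, 200]

(0,1) stack=L1,L2,L3,L4,L5,L6; from [0,0,0]:
+L1 (α=0) → [0, 0, 0]
+L2 (α=4/5) → [908/5, 76, 164/5]
+L3 (α=1/2) → [454/5, 323/2, 569/10]
+L4 (α=6/7) → [2554/35, 1703/14, 15389/70]
+L5 (α=7/8) → [53269/280, 20519/112, 92809/560]
+L6 (α=1/4) → [206287/1120, 86757/448, 304747/2240]
→ [184, 194, 136]

query (1,2) [L1,L2,L3,L4,L5,L6] — begin 0,0,0
L1 α=3/7: [471/7, 333/7, 69]
L2 α=1/4: [2239/28, 1329/14, 403/4]
L3 α=0: [2239/28, 1329/14, 403/4]
L4 α=1/4: [10945/112, 6815/56, 2169/16]
L5 α=1/4: [35523/448, 31869/224, 9419/64]
L6 α=3/8: [498831/3584, 225873/1792, 69943/512]
→ [139, 126, 137]

at x=0,y=0 over L1,L2,L3,L4,L5:
+L1 (α=3/4) → [69/2, 441/4, 639/4]
+L2 (α=1) → [190, 203, 18]
+L3 (α=6/7) → [586/7, 461/7, 1506/7]
+L4 (α=1/8) → [329/4, 301/4, 1631/8]
+L5 (α=3/5) → [349/2, 697/10, 2939/20]
rounded: [174, 70, 147]


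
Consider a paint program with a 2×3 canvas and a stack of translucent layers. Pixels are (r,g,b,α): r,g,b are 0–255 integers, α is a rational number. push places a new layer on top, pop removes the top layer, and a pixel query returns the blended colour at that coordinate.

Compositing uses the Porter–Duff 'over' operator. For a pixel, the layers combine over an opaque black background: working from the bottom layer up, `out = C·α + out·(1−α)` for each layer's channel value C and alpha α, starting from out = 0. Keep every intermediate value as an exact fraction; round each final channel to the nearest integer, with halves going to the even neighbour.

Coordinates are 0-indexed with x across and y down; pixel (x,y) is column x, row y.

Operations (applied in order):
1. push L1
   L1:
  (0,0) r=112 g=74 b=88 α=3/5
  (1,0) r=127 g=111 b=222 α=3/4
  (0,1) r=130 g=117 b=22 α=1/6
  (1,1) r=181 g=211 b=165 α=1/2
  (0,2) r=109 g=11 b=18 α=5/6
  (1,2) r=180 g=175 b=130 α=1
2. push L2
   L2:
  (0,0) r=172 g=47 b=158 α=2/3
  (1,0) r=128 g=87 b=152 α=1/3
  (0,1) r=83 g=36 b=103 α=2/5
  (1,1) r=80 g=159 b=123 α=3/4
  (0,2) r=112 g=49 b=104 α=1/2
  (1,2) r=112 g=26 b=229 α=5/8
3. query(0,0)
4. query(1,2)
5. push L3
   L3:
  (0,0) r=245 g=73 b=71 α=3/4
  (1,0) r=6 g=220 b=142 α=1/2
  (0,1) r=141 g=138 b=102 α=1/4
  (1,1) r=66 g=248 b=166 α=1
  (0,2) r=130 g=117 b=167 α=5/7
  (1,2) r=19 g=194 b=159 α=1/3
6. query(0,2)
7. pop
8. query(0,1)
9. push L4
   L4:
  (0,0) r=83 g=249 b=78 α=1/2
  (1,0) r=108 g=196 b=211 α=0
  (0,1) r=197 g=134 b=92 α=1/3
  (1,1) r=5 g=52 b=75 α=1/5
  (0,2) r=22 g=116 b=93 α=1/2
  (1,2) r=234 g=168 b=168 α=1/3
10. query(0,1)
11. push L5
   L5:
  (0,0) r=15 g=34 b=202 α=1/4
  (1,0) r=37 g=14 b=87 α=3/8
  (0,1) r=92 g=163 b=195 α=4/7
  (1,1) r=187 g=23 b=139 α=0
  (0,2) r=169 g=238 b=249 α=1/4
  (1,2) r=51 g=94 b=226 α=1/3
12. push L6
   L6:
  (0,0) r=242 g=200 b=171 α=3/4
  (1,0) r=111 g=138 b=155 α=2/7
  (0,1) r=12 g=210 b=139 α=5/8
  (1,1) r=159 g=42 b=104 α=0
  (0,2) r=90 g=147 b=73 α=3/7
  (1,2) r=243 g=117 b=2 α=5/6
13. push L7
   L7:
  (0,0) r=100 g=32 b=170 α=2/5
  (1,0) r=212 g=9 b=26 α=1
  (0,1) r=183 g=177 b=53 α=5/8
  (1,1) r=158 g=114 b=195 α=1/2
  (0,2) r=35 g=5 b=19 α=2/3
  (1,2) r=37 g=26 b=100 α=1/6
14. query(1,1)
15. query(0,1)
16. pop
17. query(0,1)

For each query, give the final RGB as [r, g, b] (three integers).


at x=0,y=0 over L1,L2:
+L1 (α=3/5) → [336/5, 222/5, 264/5]
+L2 (α=2/3) → [2056/15, 692/15, 1844/15]
rounded: [137, 46, 123]

query (1,2) [L1,L2] — begin 0,0,0
L1 α=1: [180, 175, 130]
L2 α=5/8: [275/2, 655/8, 1535/8]
rounded: [138, 82, 192]

at x=0,y=2 over L1,L2,L3:
after L1 α=5/6: [545/6, 55/6, 15]
after L2 α=1/2: [1217/12, 349/12, 119/2]
after L3 α=5/7: [731/6, 3859/42, 954/7]
→ [122, 92, 136]

query (0,1) [L1,L2] — begin 0,0,0
L1 α=1/6: [65/3, 39/2, 11/3]
L2 α=2/5: [231/5, 261/10, 217/5]
= [46, 26, 43]

(0,1) stack=L1,L2,L4; from [0,0,0]:
L1 α=1/6: [65/3, 39/2, 11/3]
L2 α=2/5: [231/5, 261/10, 217/5]
L4 α=1/3: [1447/15, 931/15, 298/5]
rounded: [96, 62, 60]

query (1,1) [L1,L2,L4,L5,L6,L7] — begin 0,0,0
L1 α=1/2: [181/2, 211/2, 165/2]
L2 α=3/4: [661/8, 1165/8, 903/8]
L4 α=1/5: [671/10, 1269/10, 1053/10]
L5 α=0: [671/10, 1269/10, 1053/10]
L6 α=0: [671/10, 1269/10, 1053/10]
L7 α=1/2: [2251/20, 2409/20, 3003/20]
→ [113, 120, 150]

(0,1) stack=L1,L2,L4,L5,L6,L7; from [0,0,0]:
+L1 (α=1/6) → [65/3, 39/2, 11/3]
+L2 (α=2/5) → [231/5, 261/10, 217/5]
+L4 (α=1/3) → [1447/15, 931/15, 298/5]
+L5 (α=4/7) → [3287/35, 4191/35, 4794/35]
+L6 (α=5/8) → [11961/280, 49323/280, 38707/280]
+L7 (α=5/8) → [292083/2240, 395769/2240, 190321/2240]
rounded: [130, 177, 85]

(0,1) stack=L1,L2,L4,L5,L6; from [0,0,0]:
after L1 α=1/6: [65/3, 39/2, 11/3]
after L2 α=2/5: [231/5, 261/10, 217/5]
after L4 α=1/3: [1447/15, 931/15, 298/5]
after L5 α=4/7: [3287/35, 4191/35, 4794/35]
after L6 α=5/8: [11961/280, 49323/280, 38707/280]
= [43, 176, 138]


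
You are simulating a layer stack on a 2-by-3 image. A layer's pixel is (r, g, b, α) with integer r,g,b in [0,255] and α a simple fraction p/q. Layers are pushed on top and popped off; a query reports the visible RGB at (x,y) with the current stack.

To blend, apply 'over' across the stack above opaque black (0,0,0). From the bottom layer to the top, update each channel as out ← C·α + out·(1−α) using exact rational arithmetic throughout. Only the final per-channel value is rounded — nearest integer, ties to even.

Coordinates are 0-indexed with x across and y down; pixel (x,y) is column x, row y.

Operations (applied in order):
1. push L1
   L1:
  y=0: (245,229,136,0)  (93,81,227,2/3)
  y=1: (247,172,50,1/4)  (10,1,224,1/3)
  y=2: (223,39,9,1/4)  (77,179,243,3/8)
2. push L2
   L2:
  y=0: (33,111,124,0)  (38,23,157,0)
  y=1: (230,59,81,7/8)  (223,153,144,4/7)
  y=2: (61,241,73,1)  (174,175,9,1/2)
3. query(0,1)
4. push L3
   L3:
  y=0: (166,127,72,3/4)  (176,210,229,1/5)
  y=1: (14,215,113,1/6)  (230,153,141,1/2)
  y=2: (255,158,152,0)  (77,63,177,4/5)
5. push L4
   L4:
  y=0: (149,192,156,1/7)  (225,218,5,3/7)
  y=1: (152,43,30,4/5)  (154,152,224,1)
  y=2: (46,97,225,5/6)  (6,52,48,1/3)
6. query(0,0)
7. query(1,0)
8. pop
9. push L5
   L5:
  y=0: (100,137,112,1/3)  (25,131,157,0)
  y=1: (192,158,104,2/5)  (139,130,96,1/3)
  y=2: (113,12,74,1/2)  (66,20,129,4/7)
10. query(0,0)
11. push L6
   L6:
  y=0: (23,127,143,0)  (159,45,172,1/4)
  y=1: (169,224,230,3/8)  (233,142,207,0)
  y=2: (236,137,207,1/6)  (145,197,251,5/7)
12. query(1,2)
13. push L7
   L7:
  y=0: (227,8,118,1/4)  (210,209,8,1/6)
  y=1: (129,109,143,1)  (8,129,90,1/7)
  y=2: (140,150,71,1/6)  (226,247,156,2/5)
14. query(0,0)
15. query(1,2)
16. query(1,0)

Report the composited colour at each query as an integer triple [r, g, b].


(0,1) stack=L1,L2; from [0,0,0]:
after L1 α=1/4: [247/4, 43, 25/2]
after L2 α=7/8: [6687/32, 57, 1159/16]
rounded: [209, 57, 72]

query (0,0) [L1,L2,L3,L4] — begin 0,0,0
+L1 (α=0) → [0, 0, 0]
+L2 (α=0) → [0, 0, 0]
+L3 (α=3/4) → [249/2, 381/4, 54]
+L4 (α=1/7) → [128, 1527/14, 480/7]
= [128, 109, 69]

at x=1,y=0 over L1,L2,L3,L4:
L1 α=2/3: [62, 54, 454/3]
L2 α=0: [62, 54, 454/3]
L3 α=1/5: [424/5, 426/5, 2503/15]
L4 α=3/7: [5071/35, 4974/35, 10237/105]
→ [145, 142, 97]

at x=0,y=0 over L1,L2,L3,L5:
+L1 (α=0) → [0, 0, 0]
+L2 (α=0) → [0, 0, 0]
+L3 (α=3/4) → [249/2, 381/4, 54]
+L5 (α=1/3) → [349/3, 655/6, 220/3]
rounded: [116, 109, 73]

(1,2) stack=L1,L2,L3,L5,L6; from [0,0,0]:
L1 α=3/8: [231/8, 537/8, 729/8]
L2 α=1/2: [1623/16, 1937/16, 801/16]
L3 α=4/5: [6551/80, 5969/80, 12129/80]
L5 α=4/7: [40773/560, 24307/560, 77667/560]
L6 α=5/7: [243773/1960, 300107/1960, 429067/1960]
rounded: [124, 153, 219]

at x=0,y=0 over L1,L2,L3,L5,L6,L7:
L1 α=0: [0, 0, 0]
L2 α=0: [0, 0, 0]
L3 α=3/4: [249/2, 381/4, 54]
L5 α=1/3: [349/3, 655/6, 220/3]
L6 α=0: [349/3, 655/6, 220/3]
L7 α=1/4: [144, 671/8, 169/2]
rounded: [144, 84, 84]

at x=1,y=2 over L1,L2,L3,L5,L6,L7:
+L1 (α=3/8) → [231/8, 537/8, 729/8]
+L2 (α=1/2) → [1623/16, 1937/16, 801/16]
+L3 (α=4/5) → [6551/80, 5969/80, 12129/80]
+L5 (α=4/7) → [40773/560, 24307/560, 77667/560]
+L6 (α=5/7) → [243773/1960, 300107/1960, 429067/1960]
+L7 (α=2/5) → [1617239/9800, 1868561/9800, 1898721/9800]
= [165, 191, 194]

query (1,0) [L1,L2,L3,L5,L6,L7] — begin 0,0,0
+L1 (α=2/3) → [62, 54, 454/3]
+L2 (α=0) → [62, 54, 454/3]
+L3 (α=1/5) → [424/5, 426/5, 2503/15]
+L5 (α=0) → [424/5, 426/5, 2503/15]
+L6 (α=1/4) → [2067/20, 1503/20, 3363/20]
+L7 (α=1/6) → [969/8, 2339/24, 3395/24]
= [121, 97, 141]


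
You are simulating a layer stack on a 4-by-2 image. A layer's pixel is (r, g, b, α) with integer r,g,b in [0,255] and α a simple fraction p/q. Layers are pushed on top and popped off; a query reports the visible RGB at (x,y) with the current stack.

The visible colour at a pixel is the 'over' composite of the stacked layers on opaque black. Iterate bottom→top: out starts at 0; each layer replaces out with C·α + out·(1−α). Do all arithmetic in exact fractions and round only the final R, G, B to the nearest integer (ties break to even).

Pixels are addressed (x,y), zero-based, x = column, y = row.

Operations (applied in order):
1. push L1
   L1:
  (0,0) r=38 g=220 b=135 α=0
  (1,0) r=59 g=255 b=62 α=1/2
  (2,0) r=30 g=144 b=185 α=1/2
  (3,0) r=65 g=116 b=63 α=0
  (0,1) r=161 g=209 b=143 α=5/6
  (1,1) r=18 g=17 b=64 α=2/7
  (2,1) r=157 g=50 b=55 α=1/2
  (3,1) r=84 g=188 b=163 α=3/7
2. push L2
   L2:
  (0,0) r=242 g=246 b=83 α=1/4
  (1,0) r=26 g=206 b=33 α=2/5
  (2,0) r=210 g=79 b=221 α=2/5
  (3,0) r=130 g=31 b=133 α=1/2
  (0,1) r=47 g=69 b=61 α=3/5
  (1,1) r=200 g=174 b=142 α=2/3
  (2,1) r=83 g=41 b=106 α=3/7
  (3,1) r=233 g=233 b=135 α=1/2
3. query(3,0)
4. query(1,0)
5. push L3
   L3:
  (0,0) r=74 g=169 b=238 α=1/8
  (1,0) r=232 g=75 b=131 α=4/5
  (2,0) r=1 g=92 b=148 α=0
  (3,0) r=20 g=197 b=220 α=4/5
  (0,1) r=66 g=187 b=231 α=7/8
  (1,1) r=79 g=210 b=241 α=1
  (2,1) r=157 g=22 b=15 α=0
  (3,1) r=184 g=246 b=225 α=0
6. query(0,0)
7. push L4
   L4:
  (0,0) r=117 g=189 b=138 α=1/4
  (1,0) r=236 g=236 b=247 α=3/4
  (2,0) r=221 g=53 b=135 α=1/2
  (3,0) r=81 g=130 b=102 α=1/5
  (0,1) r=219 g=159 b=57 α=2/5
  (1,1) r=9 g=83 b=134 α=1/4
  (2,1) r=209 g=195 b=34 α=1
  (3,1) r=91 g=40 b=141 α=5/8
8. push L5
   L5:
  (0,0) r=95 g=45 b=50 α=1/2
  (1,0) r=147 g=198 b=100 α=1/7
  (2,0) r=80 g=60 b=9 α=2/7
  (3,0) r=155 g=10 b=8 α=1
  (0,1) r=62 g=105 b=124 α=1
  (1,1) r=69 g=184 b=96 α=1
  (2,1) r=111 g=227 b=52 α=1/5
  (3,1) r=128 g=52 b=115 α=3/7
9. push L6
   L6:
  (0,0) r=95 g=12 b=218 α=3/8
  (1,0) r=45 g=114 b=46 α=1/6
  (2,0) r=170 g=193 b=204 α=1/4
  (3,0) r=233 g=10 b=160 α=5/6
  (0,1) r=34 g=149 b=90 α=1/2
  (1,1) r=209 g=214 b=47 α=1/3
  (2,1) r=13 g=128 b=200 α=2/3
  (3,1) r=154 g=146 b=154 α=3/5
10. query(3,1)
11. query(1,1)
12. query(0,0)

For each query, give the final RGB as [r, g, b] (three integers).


query (3,0) [L1,L2] — begin 0,0,0
+L1 (α=0) → [0, 0, 0]
+L2 (α=1/2) → [65, 31/2, 133/2]
= [65, 16, 66]

query (1,0) [L1,L2] — begin 0,0,0
after L1 α=1/2: [59/2, 255/2, 31]
after L2 α=2/5: [281/10, 1589/10, 159/5]
→ [28, 159, 32]

at x=0,y=0 over L1,L2,L3:
+L1 (α=0) → [0, 0, 0]
+L2 (α=1/4) → [121/2, 123/2, 83/4]
+L3 (α=1/8) → [995/16, 1199/16, 1533/32]
rounded: [62, 75, 48]

at x=3,y=1 over L1,L2,L3,L4,L5,L6:
after L1 α=3/7: [36, 564/7, 489/7]
after L2 α=1/2: [269/2, 2195/14, 717/7]
after L3 α=0: [269/2, 2195/14, 717/7]
after L4 α=5/8: [1717/16, 9385/112, 3543/28]
after L5 α=3/7: [3253/28, 13753/196, 5958/49]
after L6 α=3/5: [9721/70, 56677/490, 34554/245]
→ [139, 116, 141]

(1,1) stack=L1,L2,L3,L4,L5,L6; from [0,0,0]:
+L1 (α=2/7) → [36/7, 34/7, 128/7]
+L2 (α=2/3) → [2836/21, 2470/21, 2116/21]
+L3 (α=1) → [79, 210, 241]
+L4 (α=1/4) → [123/2, 713/4, 857/4]
+L5 (α=1) → [69, 184, 96]
+L6 (α=1/3) → [347/3, 194, 239/3]
= [116, 194, 80]

(0,0) stack=L1,L2,L3,L4,L5,L6; from [0,0,0]:
+L1 (α=0) → [0, 0, 0]
+L2 (α=1/4) → [121/2, 123/2, 83/4]
+L3 (α=1/8) → [995/16, 1199/16, 1533/32]
+L4 (α=1/4) → [4857/64, 6621/64, 9015/128]
+L5 (α=1/2) → [10937/128, 9501/128, 15415/256]
+L6 (α=3/8) → [91165/1024, 52113/1024, 244499/2048]
→ [89, 51, 119]


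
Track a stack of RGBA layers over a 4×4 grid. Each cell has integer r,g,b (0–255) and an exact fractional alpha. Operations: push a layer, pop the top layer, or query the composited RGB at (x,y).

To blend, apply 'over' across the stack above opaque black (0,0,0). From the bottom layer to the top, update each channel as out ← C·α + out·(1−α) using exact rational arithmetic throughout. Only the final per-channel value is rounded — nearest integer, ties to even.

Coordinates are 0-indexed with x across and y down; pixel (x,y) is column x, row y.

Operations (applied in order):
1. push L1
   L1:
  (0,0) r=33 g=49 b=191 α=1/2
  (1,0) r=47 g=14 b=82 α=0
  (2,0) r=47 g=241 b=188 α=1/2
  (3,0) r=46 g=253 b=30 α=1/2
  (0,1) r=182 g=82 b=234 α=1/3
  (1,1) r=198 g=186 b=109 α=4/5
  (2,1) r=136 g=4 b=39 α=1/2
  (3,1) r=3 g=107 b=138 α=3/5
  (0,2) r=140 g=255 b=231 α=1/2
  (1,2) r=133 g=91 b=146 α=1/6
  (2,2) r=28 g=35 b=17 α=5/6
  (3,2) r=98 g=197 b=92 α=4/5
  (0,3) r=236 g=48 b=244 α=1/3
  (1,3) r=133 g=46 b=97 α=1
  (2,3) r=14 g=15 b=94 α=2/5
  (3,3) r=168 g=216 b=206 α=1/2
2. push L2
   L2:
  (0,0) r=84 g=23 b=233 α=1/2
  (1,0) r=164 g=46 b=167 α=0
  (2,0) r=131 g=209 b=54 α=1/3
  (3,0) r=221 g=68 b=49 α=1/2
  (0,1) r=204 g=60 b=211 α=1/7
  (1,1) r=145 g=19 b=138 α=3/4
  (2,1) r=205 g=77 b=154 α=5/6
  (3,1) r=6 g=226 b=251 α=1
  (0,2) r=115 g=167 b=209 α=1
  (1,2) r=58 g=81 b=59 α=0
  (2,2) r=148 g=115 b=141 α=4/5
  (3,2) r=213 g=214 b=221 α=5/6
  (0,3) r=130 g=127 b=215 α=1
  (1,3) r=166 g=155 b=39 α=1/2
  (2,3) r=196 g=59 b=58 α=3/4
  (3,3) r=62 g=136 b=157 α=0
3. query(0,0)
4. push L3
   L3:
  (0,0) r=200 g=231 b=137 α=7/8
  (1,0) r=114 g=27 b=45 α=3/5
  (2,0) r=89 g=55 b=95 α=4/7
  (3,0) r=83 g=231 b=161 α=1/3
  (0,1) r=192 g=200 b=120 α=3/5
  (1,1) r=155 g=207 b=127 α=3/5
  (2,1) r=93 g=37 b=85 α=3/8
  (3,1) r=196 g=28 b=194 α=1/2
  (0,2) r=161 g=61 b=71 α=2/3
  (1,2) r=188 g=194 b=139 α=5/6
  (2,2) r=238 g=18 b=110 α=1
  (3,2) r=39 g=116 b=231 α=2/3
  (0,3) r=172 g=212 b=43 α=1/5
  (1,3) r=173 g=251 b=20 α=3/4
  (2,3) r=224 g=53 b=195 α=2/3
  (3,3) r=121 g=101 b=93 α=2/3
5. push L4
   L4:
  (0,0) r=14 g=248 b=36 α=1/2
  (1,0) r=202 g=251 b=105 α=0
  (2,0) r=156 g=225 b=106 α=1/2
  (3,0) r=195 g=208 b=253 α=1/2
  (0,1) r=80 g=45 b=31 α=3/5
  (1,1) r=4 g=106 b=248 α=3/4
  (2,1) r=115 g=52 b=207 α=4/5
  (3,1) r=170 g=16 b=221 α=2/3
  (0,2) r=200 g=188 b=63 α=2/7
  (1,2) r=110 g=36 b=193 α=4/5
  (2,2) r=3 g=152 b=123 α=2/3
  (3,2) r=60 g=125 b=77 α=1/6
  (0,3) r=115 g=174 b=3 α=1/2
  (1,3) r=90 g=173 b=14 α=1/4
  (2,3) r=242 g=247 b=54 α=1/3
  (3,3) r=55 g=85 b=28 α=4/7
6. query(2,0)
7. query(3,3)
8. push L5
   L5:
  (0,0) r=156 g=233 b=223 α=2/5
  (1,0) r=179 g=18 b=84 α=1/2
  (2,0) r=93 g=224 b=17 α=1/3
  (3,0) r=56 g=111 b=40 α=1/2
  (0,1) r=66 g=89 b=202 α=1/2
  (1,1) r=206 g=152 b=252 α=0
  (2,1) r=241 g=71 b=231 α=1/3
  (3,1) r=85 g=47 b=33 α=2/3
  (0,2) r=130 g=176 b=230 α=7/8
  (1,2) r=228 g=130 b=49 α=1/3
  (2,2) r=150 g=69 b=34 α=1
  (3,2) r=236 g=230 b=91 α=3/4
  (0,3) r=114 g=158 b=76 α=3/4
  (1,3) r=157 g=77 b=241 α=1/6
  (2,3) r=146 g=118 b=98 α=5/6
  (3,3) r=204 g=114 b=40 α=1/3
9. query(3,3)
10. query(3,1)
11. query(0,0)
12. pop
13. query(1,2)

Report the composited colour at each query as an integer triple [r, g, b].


(0,0) stack=L1,L2; from [0,0,0]:
after L1 α=1/2: [33/2, 49/2, 191/2]
after L2 α=1/2: [201/4, 95/4, 657/4]
→ [50, 24, 164]

query (2,0) [L1,L2,L3,L4] — begin 0,0,0
L1 α=1/2: [47/2, 241/2, 94]
L2 α=1/3: [178/3, 150, 242/3]
L3 α=4/7: [534/7, 670/7, 622/7]
L4 α=1/2: [813/7, 2245/14, 682/7]
rounded: [116, 160, 97]

(3,3) stack=L1,L2,L3,L4; from [0,0,0]:
+L1 (α=1/2) → [84, 108, 103]
+L2 (α=0) → [84, 108, 103]
+L3 (α=2/3) → [326/3, 310/3, 289/3]
+L4 (α=4/7) → [78, 650/7, 401/7]
→ [78, 93, 57]

(3,3) stack=L1,L2,L3,L4,L5; from [0,0,0]:
L1 α=1/2: [84, 108, 103]
L2 α=0: [84, 108, 103]
L3 α=2/3: [326/3, 310/3, 289/3]
L4 α=4/7: [78, 650/7, 401/7]
L5 α=1/3: [120, 2098/21, 1082/21]
→ [120, 100, 52]

at x=3,y=1 over L1,L2,L3,L4,L5:
+L1 (α=3/5) → [9/5, 321/5, 414/5]
+L2 (α=1) → [6, 226, 251]
+L3 (α=1/2) → [101, 127, 445/2]
+L4 (α=2/3) → [147, 53, 443/2]
+L5 (α=2/3) → [317/3, 49, 575/6]
→ [106, 49, 96]

query (0,0) [L1,L2,L3,L4,L5] — begin 0,0,0
L1 α=1/2: [33/2, 49/2, 191/2]
L2 α=1/2: [201/4, 95/4, 657/4]
L3 α=7/8: [5801/32, 6563/32, 4493/32]
L4 α=1/2: [6249/64, 14499/64, 5645/64]
L5 α=2/5: [7743/64, 73321/320, 45479/320]
→ [121, 229, 142]

at x=1,y=2 over L1,L2,L3,L4:
+L1 (α=1/6) → [133/6, 91/6, 73/3]
+L2 (α=0) → [133/6, 91/6, 73/3]
+L3 (α=5/6) → [5773/36, 5911/36, 1079/9]
+L4 (α=4/5) → [21613/180, 2219/36, 8027/45]
= [120, 62, 178]
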